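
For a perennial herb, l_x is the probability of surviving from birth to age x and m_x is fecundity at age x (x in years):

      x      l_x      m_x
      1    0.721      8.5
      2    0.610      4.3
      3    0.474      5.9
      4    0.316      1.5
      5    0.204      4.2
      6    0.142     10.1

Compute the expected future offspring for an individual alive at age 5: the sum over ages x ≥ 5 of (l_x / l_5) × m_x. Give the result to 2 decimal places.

l_5 = 0.204. Conditional survival from age 5 to x is l_x / l_5.
  x=5: (0.204/0.204) × 4.2 = 4.2000
  x=6: (0.142/0.204) × 10.1 = 7.0304
Sum = 4.2000 + 7.0304 = 11.2304

11.23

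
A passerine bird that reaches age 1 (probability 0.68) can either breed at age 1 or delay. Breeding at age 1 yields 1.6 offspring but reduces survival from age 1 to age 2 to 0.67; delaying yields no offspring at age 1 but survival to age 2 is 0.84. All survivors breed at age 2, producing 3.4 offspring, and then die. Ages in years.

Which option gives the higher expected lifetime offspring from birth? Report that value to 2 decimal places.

2.64

breed at age 1: R₀ = 0.68 × (1.6 + 0.67 × 3.4) = 0.68 × 3.8780 = 2.6370
delay to age 2: R₀ = 0.68 × (0.84 × 3.4) = 0.68 × 2.8560 = 1.9421
Higher: breed at age 1 (2.6370).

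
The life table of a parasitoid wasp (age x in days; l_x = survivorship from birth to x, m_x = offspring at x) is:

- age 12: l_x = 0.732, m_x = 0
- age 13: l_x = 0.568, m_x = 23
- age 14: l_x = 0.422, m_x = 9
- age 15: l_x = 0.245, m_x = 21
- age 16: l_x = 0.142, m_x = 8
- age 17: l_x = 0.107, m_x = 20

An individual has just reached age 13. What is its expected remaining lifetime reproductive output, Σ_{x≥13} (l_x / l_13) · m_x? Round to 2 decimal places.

44.51

l_13 = 0.568. Conditional survival from age 13 to x is l_x / l_13.
  x=13: (0.568/0.568) × 23 = 23.0000
  x=14: (0.422/0.568) × 9 = 6.6866
  x=15: (0.245/0.568) × 21 = 9.0581
  x=16: (0.142/0.568) × 8 = 2.0000
  x=17: (0.107/0.568) × 20 = 3.7676
Sum = 23.0000 + 6.6866 + 9.0581 + 2.0000 + 3.7676 = 44.5123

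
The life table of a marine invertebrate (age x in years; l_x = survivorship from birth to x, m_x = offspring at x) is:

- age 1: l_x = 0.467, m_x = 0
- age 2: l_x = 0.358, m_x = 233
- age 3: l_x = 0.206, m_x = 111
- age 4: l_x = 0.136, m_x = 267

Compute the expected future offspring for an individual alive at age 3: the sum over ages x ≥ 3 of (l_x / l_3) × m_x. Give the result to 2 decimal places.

287.27

l_3 = 0.206. Conditional survival from age 3 to x is l_x / l_3.
  x=3: (0.206/0.206) × 111 = 111.0000
  x=4: (0.136/0.206) × 267 = 176.2718
Sum = 111.0000 + 176.2718 = 287.2718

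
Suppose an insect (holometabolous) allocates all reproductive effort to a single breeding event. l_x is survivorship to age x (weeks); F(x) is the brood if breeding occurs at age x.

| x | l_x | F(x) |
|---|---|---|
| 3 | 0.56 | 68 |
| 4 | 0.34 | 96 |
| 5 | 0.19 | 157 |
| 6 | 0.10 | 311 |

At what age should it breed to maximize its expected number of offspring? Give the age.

3

Expected offspring if breeding at age x = l_x × F(x):
  age 3: 0.56 × 68 = 38.080
  age 4: 0.34 × 96 = 32.640
  age 5: 0.19 × 157 = 29.830
  age 6: 0.10 × 311 = 31.100
Maximum at age 3 (38.080).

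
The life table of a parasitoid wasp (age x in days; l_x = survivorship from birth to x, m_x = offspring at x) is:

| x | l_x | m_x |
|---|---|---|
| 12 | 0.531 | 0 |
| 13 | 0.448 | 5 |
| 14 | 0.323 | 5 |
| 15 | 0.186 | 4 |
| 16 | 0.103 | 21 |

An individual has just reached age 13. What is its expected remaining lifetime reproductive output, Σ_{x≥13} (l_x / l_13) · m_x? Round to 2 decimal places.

l_13 = 0.448. Conditional survival from age 13 to x is l_x / l_13.
  x=13: (0.448/0.448) × 5 = 5.0000
  x=14: (0.323/0.448) × 5 = 3.6049
  x=15: (0.186/0.448) × 4 = 1.6607
  x=16: (0.103/0.448) × 21 = 4.8281
Sum = 5.0000 + 3.6049 + 1.6607 + 4.8281 = 15.0938

15.09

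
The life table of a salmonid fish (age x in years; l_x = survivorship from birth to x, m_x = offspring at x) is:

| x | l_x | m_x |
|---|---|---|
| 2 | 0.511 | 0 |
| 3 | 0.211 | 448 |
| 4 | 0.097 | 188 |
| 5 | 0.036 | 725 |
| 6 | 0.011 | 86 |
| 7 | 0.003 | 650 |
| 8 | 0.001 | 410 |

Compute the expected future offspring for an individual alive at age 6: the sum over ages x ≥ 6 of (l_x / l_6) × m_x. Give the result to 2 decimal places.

300.55

l_6 = 0.011. Conditional survival from age 6 to x is l_x / l_6.
  x=6: (0.011/0.011) × 86 = 86.0000
  x=7: (0.003/0.011) × 650 = 177.2727
  x=8: (0.001/0.011) × 410 = 37.2727
Sum = 86.0000 + 177.2727 + 37.2727 = 300.5455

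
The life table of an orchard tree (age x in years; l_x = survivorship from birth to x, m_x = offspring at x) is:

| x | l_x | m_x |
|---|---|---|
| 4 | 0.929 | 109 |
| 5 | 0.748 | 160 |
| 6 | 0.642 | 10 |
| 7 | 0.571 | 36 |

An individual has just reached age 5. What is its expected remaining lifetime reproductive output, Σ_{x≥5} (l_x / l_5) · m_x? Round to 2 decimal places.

l_5 = 0.748. Conditional survival from age 5 to x is l_x / l_5.
  x=5: (0.748/0.748) × 160 = 160.0000
  x=6: (0.642/0.748) × 10 = 8.5829
  x=7: (0.571/0.748) × 36 = 27.4813
Sum = 160.0000 + 8.5829 + 27.4813 = 196.0642

196.06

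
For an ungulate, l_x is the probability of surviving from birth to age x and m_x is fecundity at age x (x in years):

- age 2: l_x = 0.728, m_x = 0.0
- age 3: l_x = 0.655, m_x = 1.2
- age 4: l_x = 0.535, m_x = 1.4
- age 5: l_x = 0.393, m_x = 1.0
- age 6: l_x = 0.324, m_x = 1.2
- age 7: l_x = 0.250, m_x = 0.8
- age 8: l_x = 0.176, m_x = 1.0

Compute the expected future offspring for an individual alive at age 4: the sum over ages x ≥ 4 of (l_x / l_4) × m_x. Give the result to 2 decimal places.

3.56

l_4 = 0.535. Conditional survival from age 4 to x is l_x / l_4.
  x=4: (0.535/0.535) × 1.4 = 1.4000
  x=5: (0.393/0.535) × 1.0 = 0.7346
  x=6: (0.324/0.535) × 1.2 = 0.7267
  x=7: (0.250/0.535) × 0.8 = 0.3738
  x=8: (0.176/0.535) × 1.0 = 0.3290
Sum = 1.4000 + 0.7346 + 0.7267 + 0.3738 + 0.3290 = 3.5641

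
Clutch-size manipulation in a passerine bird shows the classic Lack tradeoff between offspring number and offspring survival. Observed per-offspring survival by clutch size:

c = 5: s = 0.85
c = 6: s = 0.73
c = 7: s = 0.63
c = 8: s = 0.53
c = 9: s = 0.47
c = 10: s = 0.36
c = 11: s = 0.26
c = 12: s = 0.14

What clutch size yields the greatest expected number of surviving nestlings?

7

Expected surviving nestlings = c × s(c):
  c=5: 5 × 0.85 = 4.250
  c=6: 6 × 0.73 = 4.380
  c=7: 7 × 0.63 = 4.410
  c=8: 8 × 0.53 = 4.240
  c=9: 9 × 0.47 = 4.230
  c=10: 10 × 0.36 = 3.600
  c=11: 11 × 0.26 = 2.860
  c=12: 12 × 0.14 = 1.680
Maximum at c = 7 (4.410 surviving nestlings).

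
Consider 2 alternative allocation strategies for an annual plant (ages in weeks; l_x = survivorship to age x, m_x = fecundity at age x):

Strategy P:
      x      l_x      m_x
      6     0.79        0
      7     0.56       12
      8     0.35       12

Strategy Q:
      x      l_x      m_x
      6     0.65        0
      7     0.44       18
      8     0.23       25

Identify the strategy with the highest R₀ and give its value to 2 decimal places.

13.67

Strategy P: R₀ = 0.79×0 + 0.56×12 + 0.35×12 = 10.9200
Strategy Q: R₀ = 0.65×0 + 0.44×18 + 0.23×25 = 13.6700
Highest R₀: strategy Q with 13.6700.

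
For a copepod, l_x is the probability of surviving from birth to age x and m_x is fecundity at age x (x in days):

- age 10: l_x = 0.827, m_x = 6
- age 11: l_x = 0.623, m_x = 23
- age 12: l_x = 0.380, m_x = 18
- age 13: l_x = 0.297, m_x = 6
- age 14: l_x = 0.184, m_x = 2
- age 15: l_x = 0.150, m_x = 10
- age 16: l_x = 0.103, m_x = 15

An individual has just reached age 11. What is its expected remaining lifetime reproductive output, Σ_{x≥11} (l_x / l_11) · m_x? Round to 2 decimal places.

42.32

l_11 = 0.623. Conditional survival from age 11 to x is l_x / l_11.
  x=11: (0.623/0.623) × 23 = 23.0000
  x=12: (0.380/0.623) × 18 = 10.9791
  x=13: (0.297/0.623) × 6 = 2.8604
  x=14: (0.184/0.623) × 2 = 0.5907
  x=15: (0.150/0.623) × 10 = 2.4077
  x=16: (0.103/0.623) × 15 = 2.4799
Sum = 23.0000 + 10.9791 + 2.8604 + 0.5907 + 2.4077 + 2.4799 = 42.3178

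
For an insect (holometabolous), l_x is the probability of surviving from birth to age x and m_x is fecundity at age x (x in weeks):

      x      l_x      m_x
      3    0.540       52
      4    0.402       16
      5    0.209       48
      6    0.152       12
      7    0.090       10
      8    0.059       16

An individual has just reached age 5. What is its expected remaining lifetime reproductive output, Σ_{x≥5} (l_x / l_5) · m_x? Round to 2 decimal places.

65.55

l_5 = 0.209. Conditional survival from age 5 to x is l_x / l_5.
  x=5: (0.209/0.209) × 48 = 48.0000
  x=6: (0.152/0.209) × 12 = 8.7273
  x=7: (0.090/0.209) × 10 = 4.3062
  x=8: (0.059/0.209) × 16 = 4.5167
Sum = 48.0000 + 8.7273 + 4.3062 + 4.5167 = 65.5502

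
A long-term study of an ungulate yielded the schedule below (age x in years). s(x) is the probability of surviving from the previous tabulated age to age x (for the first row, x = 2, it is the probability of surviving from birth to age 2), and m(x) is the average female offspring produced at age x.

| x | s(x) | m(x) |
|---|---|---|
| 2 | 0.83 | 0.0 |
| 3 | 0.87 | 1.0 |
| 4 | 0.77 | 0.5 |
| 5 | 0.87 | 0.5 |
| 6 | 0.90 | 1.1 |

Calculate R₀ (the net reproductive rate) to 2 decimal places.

Survivorship from birth: l_x = s_2·s_3·…·s_x.
  l_2 = 0.83000
  l_3 = 0.72210
  l_4 = 0.55602
  l_5 = 0.48373
  l_6 = 0.43536
R₀ = Σ l_x m(x):
  age 2: 0.83000 × 0.0 = 0.0000
  age 3: 0.72210 × 1.0 = 0.7221
  age 4: 0.55602 × 0.5 = 0.2780
  age 5: 0.48373 × 0.5 = 0.2419
  age 6: 0.43536 × 1.1 = 0.4789
R₀ = 0.0000 + 0.7221 + 0.2780 + 0.2419 + 0.4789 = 1.7209

1.72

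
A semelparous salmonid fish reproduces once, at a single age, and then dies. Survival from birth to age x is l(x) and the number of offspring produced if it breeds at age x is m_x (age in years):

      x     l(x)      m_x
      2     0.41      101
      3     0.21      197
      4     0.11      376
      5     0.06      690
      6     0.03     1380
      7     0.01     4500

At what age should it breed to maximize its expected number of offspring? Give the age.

7

Expected offspring if breeding at age x = l(x) × m_x:
  age 2: 0.41 × 101 = 41.410
  age 3: 0.21 × 197 = 41.370
  age 4: 0.11 × 376 = 41.360
  age 5: 0.06 × 690 = 41.400
  age 6: 0.03 × 1380 = 41.400
  age 7: 0.01 × 4500 = 45.000
Maximum at age 7 (45.000).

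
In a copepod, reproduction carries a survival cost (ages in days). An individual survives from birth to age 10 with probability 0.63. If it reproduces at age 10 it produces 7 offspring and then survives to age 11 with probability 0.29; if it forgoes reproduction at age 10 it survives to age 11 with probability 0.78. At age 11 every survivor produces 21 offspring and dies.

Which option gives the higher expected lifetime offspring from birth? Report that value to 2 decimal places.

breed at age 10: R₀ = 0.63 × (7 + 0.29 × 21) = 0.63 × 13.0900 = 8.2467
delay to age 11: R₀ = 0.63 × (0.78 × 21) = 0.63 × 16.3800 = 10.3194
Higher: delay to age 11 (10.3194).

10.32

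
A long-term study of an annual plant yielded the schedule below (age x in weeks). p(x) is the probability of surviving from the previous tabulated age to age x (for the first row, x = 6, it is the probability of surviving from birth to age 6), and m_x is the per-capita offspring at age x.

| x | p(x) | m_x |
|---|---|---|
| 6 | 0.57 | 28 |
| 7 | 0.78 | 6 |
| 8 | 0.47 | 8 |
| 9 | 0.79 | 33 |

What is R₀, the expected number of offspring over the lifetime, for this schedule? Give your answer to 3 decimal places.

25.747

Survivorship from birth: l_x = p_6·p_7·…·p_x.
  l_6 = 0.57000
  l_7 = 0.44460
  l_8 = 0.20896
  l_9 = 0.16508
R₀ = Σ l_x m_x:
  age 6: 0.57000 × 28 = 15.9600
  age 7: 0.44460 × 6 = 2.6676
  age 8: 0.20896 × 8 = 1.6717
  age 9: 0.16508 × 33 = 5.4476
R₀ = 15.9600 + 2.6676 + 1.6717 + 5.4476 = 25.7469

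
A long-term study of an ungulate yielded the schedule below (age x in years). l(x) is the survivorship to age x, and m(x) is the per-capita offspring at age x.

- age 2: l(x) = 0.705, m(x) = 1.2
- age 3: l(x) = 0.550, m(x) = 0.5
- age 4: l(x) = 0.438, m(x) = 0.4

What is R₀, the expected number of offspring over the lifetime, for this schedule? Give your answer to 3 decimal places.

1.296

R₀ = Σ l(x) m(x):
  age 2: 0.705 × 1.2 = 0.8460
  age 3: 0.550 × 0.5 = 0.2750
  age 4: 0.438 × 0.4 = 0.1752
R₀ = 0.8460 + 0.2750 + 0.1752 = 1.2962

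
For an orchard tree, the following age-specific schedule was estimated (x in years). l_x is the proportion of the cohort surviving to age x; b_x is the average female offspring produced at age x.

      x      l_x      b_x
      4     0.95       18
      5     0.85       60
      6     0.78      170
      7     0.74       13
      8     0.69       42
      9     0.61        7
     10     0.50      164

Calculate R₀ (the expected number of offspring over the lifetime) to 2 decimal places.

325.57

R₀ = Σ l_x b_x:
  age 4: 0.95 × 18 = 17.1000
  age 5: 0.85 × 60 = 51.0000
  age 6: 0.78 × 170 = 132.6000
  age 7: 0.74 × 13 = 9.6200
  age 8: 0.69 × 42 = 28.9800
  age 9: 0.61 × 7 = 4.2700
  age 10: 0.50 × 164 = 82.0000
R₀ = 17.1000 + 51.0000 + 132.6000 + 9.6200 + 28.9800 + 4.2700 + 82.0000 = 325.5700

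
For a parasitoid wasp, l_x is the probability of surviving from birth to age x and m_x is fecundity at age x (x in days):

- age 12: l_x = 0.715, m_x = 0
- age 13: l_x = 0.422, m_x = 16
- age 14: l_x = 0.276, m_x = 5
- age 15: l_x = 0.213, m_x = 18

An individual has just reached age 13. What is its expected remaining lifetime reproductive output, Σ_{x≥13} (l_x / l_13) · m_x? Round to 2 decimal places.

l_13 = 0.422. Conditional survival from age 13 to x is l_x / l_13.
  x=13: (0.422/0.422) × 16 = 16.0000
  x=14: (0.276/0.422) × 5 = 3.2701
  x=15: (0.213/0.422) × 18 = 9.0853
Sum = 16.0000 + 3.2701 + 9.0853 = 28.3555

28.36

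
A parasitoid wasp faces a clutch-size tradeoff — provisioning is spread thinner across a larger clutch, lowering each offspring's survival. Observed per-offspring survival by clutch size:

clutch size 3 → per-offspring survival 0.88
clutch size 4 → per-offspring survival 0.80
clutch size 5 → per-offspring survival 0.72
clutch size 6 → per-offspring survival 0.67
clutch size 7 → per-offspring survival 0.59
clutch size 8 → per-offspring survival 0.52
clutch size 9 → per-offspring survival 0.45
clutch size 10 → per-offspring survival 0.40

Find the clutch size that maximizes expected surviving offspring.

8

Expected surviving offspring = c × s(c):
  c=3: 3 × 0.88 = 2.640
  c=4: 4 × 0.80 = 3.200
  c=5: 5 × 0.72 = 3.600
  c=6: 6 × 0.67 = 4.020
  c=7: 7 × 0.59 = 4.130
  c=8: 8 × 0.52 = 4.160
  c=9: 9 × 0.45 = 4.050
  c=10: 10 × 0.40 = 4.000
Maximum at c = 8 (4.160 surviving offspring).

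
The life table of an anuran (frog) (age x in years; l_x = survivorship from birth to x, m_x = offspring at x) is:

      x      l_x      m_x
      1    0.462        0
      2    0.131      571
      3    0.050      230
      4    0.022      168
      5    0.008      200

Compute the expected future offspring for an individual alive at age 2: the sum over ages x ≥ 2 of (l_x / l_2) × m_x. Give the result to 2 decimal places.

699.21

l_2 = 0.131. Conditional survival from age 2 to x is l_x / l_2.
  x=2: (0.131/0.131) × 571 = 571.0000
  x=3: (0.050/0.131) × 230 = 87.7863
  x=4: (0.022/0.131) × 168 = 28.2137
  x=5: (0.008/0.131) × 200 = 12.2137
Sum = 571.0000 + 87.7863 + 28.2137 + 12.2137 = 699.2137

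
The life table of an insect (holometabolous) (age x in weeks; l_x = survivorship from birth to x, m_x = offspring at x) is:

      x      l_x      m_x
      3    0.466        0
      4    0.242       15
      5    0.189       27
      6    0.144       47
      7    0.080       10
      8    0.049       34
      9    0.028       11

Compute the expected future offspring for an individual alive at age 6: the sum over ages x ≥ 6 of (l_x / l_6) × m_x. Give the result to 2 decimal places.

l_6 = 0.144. Conditional survival from age 6 to x is l_x / l_6.
  x=6: (0.144/0.144) × 47 = 47.0000
  x=7: (0.080/0.144) × 10 = 5.5556
  x=8: (0.049/0.144) × 34 = 11.5694
  x=9: (0.028/0.144) × 11 = 2.1389
Sum = 47.0000 + 5.5556 + 11.5694 + 2.1389 = 66.2639

66.26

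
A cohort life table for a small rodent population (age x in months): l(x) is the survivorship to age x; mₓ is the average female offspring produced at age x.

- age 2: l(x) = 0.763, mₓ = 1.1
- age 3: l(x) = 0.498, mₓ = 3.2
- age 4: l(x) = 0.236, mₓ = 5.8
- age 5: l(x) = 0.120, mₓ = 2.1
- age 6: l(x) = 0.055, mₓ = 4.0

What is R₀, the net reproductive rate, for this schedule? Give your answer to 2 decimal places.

4.27

R₀ = Σ l(x) mₓ:
  age 2: 0.763 × 1.1 = 0.8393
  age 3: 0.498 × 3.2 = 1.5936
  age 4: 0.236 × 5.8 = 1.3688
  age 5: 0.120 × 2.1 = 0.2520
  age 6: 0.055 × 4.0 = 0.2200
R₀ = 0.8393 + 1.5936 + 1.3688 + 0.2520 + 0.2200 = 4.2737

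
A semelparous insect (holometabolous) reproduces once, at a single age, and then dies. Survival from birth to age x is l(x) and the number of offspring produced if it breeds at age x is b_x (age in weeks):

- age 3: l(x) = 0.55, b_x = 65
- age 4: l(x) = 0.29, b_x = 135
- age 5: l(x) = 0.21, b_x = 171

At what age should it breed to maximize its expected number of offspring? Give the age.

4

Expected offspring if breeding at age x = l(x) × b_x:
  age 3: 0.55 × 65 = 35.750
  age 4: 0.29 × 135 = 39.150
  age 5: 0.21 × 171 = 35.910
Maximum at age 4 (39.150).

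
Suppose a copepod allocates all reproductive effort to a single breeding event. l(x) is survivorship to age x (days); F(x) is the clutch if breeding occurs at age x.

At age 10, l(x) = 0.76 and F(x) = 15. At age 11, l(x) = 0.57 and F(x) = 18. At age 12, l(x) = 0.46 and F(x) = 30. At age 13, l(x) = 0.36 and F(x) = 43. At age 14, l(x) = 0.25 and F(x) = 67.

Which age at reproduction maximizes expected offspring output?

Expected offspring if breeding at age x = l(x) × F(x):
  age 10: 0.76 × 15 = 11.400
  age 11: 0.57 × 18 = 10.260
  age 12: 0.46 × 30 = 13.800
  age 13: 0.36 × 43 = 15.480
  age 14: 0.25 × 67 = 16.750
Maximum at age 14 (16.750).

14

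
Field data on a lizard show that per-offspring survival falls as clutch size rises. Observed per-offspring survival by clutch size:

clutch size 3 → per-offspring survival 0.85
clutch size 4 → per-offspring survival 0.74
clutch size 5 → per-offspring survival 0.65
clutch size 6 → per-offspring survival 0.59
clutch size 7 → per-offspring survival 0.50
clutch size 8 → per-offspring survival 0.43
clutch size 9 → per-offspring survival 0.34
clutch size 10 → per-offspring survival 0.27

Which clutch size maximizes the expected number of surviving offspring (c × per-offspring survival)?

6

Expected surviving offspring = c × s(c):
  c=3: 3 × 0.85 = 2.550
  c=4: 4 × 0.74 = 2.960
  c=5: 5 × 0.65 = 3.250
  c=6: 6 × 0.59 = 3.540
  c=7: 7 × 0.50 = 3.500
  c=8: 8 × 0.43 = 3.440
  c=9: 9 × 0.34 = 3.060
  c=10: 10 × 0.27 = 2.700
Maximum at c = 6 (3.540 surviving offspring).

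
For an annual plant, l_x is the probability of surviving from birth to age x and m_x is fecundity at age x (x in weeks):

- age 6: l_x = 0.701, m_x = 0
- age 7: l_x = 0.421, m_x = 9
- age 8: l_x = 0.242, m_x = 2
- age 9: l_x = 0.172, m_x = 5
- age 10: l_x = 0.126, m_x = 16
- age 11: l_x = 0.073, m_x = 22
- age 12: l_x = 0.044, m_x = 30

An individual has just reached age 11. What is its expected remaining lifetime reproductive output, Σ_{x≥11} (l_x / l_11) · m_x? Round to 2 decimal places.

40.08

l_11 = 0.073. Conditional survival from age 11 to x is l_x / l_11.
  x=11: (0.073/0.073) × 22 = 22.0000
  x=12: (0.044/0.073) × 30 = 18.0822
Sum = 22.0000 + 18.0822 = 40.0822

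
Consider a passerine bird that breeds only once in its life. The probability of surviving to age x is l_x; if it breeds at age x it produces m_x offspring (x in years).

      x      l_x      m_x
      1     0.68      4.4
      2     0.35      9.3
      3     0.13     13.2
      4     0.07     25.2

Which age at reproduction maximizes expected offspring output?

Expected offspring if breeding at age x = l_x × m_x:
  age 1: 0.68 × 4.4 = 2.992
  age 2: 0.35 × 9.3 = 3.255
  age 3: 0.13 × 13.2 = 1.716
  age 4: 0.07 × 25.2 = 1.764
Maximum at age 2 (3.255).

2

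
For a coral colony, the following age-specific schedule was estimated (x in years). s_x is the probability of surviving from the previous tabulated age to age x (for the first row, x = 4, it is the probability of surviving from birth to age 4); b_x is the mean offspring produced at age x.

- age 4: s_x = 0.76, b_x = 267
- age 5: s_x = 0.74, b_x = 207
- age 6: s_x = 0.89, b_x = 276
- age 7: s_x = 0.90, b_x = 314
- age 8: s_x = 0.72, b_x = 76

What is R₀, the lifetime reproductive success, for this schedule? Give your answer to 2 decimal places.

623.59

Survivorship from birth: l_x = s_4·s_5·…·s_x.
  l_4 = 0.76000
  l_5 = 0.56240
  l_6 = 0.50054
  l_7 = 0.45048
  l_8 = 0.32435
R₀ = Σ l_x b_x:
  age 4: 0.76000 × 267 = 202.9200
  age 5: 0.56240 × 207 = 116.4168
  age 6: 0.50054 × 276 = 138.1490
  age 7: 0.45048 × 314 = 141.4507
  age 8: 0.32435 × 76 = 24.6506
R₀ = 202.9200 + 116.4168 + 138.1490 + 141.4507 + 24.6506 = 623.5872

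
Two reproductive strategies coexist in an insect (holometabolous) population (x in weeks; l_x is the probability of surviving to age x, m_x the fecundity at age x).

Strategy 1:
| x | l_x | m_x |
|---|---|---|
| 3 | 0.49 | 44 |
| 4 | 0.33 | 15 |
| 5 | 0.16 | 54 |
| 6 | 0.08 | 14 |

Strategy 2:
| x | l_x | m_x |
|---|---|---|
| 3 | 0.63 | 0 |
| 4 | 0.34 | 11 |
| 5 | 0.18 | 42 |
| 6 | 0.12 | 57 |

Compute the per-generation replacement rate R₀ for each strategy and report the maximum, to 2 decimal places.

Strategy 1: R₀ = 0.49×44 + 0.33×15 + 0.16×54 + 0.08×14 = 36.2700
Strategy 2: R₀ = 0.63×0 + 0.34×11 + 0.18×42 + 0.12×57 = 18.1400
Highest R₀: strategy 1 with 36.2700.

36.27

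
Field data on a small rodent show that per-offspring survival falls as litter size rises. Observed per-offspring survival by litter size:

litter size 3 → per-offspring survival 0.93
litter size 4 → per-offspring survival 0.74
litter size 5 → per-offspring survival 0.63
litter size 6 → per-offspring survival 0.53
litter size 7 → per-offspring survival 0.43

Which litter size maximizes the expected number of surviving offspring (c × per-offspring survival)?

Expected surviving offspring = c × s(c):
  c=3: 3 × 0.93 = 2.790
  c=4: 4 × 0.74 = 2.960
  c=5: 5 × 0.63 = 3.150
  c=6: 6 × 0.53 = 3.180
  c=7: 7 × 0.43 = 3.010
Maximum at c = 6 (3.180 surviving offspring).

6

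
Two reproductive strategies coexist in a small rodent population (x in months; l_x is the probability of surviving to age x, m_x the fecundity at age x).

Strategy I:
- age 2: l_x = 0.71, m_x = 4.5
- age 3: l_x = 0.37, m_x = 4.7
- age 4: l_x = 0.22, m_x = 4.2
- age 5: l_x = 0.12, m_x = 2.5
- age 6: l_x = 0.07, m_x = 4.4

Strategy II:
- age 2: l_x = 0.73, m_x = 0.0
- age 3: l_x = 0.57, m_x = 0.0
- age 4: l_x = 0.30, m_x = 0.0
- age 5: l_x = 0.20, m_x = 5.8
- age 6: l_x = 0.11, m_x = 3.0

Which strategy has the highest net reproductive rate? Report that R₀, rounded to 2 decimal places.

Strategy I: R₀ = 0.71×4.5 + 0.37×4.7 + 0.22×4.2 + 0.12×2.5 + 0.07×4.4 = 6.4660
Strategy II: R₀ = 0.73×0.0 + 0.57×0.0 + 0.30×0.0 + 0.20×5.8 + 0.11×3.0 = 1.4900
Highest R₀: strategy I with 6.4660.

6.47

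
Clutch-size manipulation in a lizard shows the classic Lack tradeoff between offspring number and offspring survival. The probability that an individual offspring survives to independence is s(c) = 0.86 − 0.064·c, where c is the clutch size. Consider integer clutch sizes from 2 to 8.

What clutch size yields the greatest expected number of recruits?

7

Expected recruits = c × s(c):
  c=2: 2 × 0.732 = 1.464
  c=3: 3 × 0.668 = 2.004
  c=4: 4 × 0.604 = 2.416
  c=5: 5 × 0.540 = 2.700
  c=6: 6 × 0.476 = 2.856
  c=7: 7 × 0.412 = 2.884
  c=8: 8 × 0.348 = 2.784
Maximum at c = 7 (2.884 recruits).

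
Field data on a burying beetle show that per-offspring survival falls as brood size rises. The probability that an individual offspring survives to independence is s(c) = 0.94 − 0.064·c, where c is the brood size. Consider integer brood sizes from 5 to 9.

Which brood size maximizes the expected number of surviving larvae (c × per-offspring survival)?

Expected surviving larvae = c × s(c):
  c=5: 5 × 0.620 = 3.100
  c=6: 6 × 0.556 = 3.336
  c=7: 7 × 0.492 = 3.444
  c=8: 8 × 0.428 = 3.424
  c=9: 9 × 0.364 = 3.276
Maximum at c = 7 (3.444 surviving larvae).

7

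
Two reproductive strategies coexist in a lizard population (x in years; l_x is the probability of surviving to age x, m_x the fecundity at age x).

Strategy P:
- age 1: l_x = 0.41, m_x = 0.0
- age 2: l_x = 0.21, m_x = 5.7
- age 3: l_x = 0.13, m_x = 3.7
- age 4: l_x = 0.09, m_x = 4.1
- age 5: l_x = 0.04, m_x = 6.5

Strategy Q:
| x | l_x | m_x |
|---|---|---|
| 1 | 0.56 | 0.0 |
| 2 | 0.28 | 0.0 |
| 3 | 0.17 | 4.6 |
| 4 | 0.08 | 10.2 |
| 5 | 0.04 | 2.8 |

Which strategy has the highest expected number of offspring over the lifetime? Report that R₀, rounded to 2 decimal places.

2.31

Strategy P: R₀ = 0.41×0.0 + 0.21×5.7 + 0.13×3.7 + 0.09×4.1 + 0.04×6.5 = 2.3070
Strategy Q: R₀ = 0.56×0.0 + 0.28×0.0 + 0.17×4.6 + 0.08×10.2 + 0.04×2.8 = 1.7100
Highest R₀: strategy P with 2.3070.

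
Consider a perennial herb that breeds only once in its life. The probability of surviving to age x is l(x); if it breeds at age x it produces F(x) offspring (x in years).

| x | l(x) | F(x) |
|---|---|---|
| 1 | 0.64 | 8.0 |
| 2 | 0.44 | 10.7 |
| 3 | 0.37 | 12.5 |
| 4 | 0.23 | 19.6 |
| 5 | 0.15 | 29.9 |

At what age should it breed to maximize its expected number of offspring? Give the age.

Expected offspring if breeding at age x = l(x) × F(x):
  age 1: 0.64 × 8.0 = 5.120
  age 2: 0.44 × 10.7 = 4.708
  age 3: 0.37 × 12.5 = 4.625
  age 4: 0.23 × 19.6 = 4.508
  age 5: 0.15 × 29.9 = 4.485
Maximum at age 1 (5.120).

1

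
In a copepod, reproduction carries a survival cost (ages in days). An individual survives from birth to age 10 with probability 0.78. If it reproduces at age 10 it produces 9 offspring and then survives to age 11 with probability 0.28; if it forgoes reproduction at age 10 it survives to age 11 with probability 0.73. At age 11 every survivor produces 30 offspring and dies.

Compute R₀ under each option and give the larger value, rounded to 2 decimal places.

17.08

breed at age 10: R₀ = 0.78 × (9 + 0.28 × 30) = 0.78 × 17.4000 = 13.5720
delay to age 11: R₀ = 0.78 × (0.73 × 30) = 0.78 × 21.9000 = 17.0820
Higher: delay to age 11 (17.0820).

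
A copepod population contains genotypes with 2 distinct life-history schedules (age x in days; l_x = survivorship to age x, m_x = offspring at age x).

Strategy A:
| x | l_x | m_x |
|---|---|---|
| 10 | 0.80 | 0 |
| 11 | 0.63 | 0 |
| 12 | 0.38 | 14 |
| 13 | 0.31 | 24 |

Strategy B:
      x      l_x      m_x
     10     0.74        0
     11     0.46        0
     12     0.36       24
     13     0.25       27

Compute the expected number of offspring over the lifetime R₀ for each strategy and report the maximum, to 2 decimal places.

Strategy A: R₀ = 0.80×0 + 0.63×0 + 0.38×14 + 0.31×24 = 12.7600
Strategy B: R₀ = 0.74×0 + 0.46×0 + 0.36×24 + 0.25×27 = 15.3900
Highest R₀: strategy B with 15.3900.

15.39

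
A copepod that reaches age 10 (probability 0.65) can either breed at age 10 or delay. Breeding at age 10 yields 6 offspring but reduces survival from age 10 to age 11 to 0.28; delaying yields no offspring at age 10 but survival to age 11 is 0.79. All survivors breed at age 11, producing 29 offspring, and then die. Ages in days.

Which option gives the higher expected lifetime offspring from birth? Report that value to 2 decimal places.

breed at age 10: R₀ = 0.65 × (6 + 0.28 × 29) = 0.65 × 14.1200 = 9.1780
delay to age 11: R₀ = 0.65 × (0.79 × 29) = 0.65 × 22.9100 = 14.8915
Higher: delay to age 11 (14.8915).

14.89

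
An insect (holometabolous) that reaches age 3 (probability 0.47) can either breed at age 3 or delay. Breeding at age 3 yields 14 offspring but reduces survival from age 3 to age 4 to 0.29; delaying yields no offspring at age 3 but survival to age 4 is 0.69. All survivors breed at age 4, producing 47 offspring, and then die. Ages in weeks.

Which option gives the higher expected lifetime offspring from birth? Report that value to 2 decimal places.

15.24

breed at age 3: R₀ = 0.47 × (14 + 0.29 × 47) = 0.47 × 27.6300 = 12.9861
delay to age 4: R₀ = 0.47 × (0.69 × 47) = 0.47 × 32.4300 = 15.2421
Higher: delay to age 4 (15.2421).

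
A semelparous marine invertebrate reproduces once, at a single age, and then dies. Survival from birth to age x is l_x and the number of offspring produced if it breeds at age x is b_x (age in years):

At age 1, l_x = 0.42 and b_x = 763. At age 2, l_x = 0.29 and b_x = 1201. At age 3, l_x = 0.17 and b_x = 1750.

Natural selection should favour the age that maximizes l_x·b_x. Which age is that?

Expected offspring if breeding at age x = l_x × b_x:
  age 1: 0.42 × 763 = 320.460
  age 2: 0.29 × 1201 = 348.290
  age 3: 0.17 × 1750 = 297.500
Maximum at age 2 (348.290).

2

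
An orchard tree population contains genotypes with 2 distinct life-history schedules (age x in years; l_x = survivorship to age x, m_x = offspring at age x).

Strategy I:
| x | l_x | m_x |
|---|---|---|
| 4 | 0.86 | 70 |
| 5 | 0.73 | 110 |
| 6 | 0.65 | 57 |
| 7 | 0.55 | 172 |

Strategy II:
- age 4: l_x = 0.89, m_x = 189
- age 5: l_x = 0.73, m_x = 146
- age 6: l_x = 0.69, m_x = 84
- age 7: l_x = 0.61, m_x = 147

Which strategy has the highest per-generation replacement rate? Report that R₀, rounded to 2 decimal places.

Strategy I: R₀ = 0.86×70 + 0.73×110 + 0.65×57 + 0.55×172 = 272.1500
Strategy II: R₀ = 0.89×189 + 0.73×146 + 0.69×84 + 0.61×147 = 422.4200
Highest R₀: strategy II with 422.4200.

422.42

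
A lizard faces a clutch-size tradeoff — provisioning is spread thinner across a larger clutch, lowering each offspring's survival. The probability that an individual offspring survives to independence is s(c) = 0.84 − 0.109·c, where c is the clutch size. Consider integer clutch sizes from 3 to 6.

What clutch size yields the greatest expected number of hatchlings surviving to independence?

Expected hatchlings surviving to independence = c × s(c):
  c=3: 3 × 0.513 = 1.539
  c=4: 4 × 0.404 = 1.616
  c=5: 5 × 0.295 = 1.475
  c=6: 6 × 0.186 = 1.116
Maximum at c = 4 (1.616 hatchlings surviving to independence).

4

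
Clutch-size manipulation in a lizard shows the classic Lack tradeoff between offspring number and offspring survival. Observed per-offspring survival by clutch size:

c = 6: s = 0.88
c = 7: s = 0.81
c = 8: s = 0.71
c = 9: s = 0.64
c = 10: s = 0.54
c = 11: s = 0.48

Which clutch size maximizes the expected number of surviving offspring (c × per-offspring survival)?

9

Expected surviving offspring = c × s(c):
  c=6: 6 × 0.88 = 5.280
  c=7: 7 × 0.81 = 5.670
  c=8: 8 × 0.71 = 5.680
  c=9: 9 × 0.64 = 5.760
  c=10: 10 × 0.54 = 5.400
  c=11: 11 × 0.48 = 5.280
Maximum at c = 9 (5.760 surviving offspring).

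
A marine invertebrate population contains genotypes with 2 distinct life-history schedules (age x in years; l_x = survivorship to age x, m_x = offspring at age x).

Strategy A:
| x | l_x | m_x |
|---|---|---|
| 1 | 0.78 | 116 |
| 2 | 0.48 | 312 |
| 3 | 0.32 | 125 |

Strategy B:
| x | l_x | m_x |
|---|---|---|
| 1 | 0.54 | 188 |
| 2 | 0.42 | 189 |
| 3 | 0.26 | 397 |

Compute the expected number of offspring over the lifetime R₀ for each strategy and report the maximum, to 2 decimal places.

284.12

Strategy A: R₀ = 0.78×116 + 0.48×312 + 0.32×125 = 280.2400
Strategy B: R₀ = 0.54×188 + 0.42×189 + 0.26×397 = 284.1200
Highest R₀: strategy B with 284.1200.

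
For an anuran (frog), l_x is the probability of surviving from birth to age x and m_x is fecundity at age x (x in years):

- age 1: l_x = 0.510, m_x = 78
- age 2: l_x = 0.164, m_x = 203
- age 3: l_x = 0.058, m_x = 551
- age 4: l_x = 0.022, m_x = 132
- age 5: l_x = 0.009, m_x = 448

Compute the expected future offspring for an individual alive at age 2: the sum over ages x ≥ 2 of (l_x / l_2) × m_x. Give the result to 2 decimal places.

l_2 = 0.164. Conditional survival from age 2 to x is l_x / l_2.
  x=2: (0.164/0.164) × 203 = 203.0000
  x=3: (0.058/0.164) × 551 = 194.8659
  x=4: (0.022/0.164) × 132 = 17.7073
  x=5: (0.009/0.164) × 448 = 24.5854
Sum = 203.0000 + 194.8659 + 17.7073 + 24.5854 = 440.1585

440.16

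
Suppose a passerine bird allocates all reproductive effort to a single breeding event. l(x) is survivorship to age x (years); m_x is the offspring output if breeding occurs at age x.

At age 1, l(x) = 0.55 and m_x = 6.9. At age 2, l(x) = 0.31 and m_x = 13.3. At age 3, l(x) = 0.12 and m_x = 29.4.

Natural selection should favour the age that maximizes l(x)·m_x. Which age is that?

Expected offspring if breeding at age x = l(x) × m_x:
  age 1: 0.55 × 6.9 = 3.795
  age 2: 0.31 × 13.3 = 4.123
  age 3: 0.12 × 29.4 = 3.528
Maximum at age 2 (4.123).

2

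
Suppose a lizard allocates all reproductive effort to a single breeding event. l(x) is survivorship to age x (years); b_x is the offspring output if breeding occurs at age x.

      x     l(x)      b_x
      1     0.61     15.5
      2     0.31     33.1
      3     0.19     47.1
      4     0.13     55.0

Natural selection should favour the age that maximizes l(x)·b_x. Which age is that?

Expected offspring if breeding at age x = l(x) × b_x:
  age 1: 0.61 × 15.5 = 9.455
  age 2: 0.31 × 33.1 = 10.261
  age 3: 0.19 × 47.1 = 8.949
  age 4: 0.13 × 55.0 = 7.150
Maximum at age 2 (10.261).

2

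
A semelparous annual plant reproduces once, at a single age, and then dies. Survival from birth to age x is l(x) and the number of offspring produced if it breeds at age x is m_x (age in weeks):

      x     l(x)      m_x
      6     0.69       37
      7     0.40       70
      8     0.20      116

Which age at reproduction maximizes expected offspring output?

Expected offspring if breeding at age x = l(x) × m_x:
  age 6: 0.69 × 37 = 25.530
  age 7: 0.40 × 70 = 28.000
  age 8: 0.20 × 116 = 23.200
Maximum at age 7 (28.000).

7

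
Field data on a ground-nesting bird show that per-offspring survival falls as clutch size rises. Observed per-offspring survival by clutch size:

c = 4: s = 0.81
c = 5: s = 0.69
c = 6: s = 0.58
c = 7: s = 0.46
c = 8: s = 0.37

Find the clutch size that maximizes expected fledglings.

Expected fledglings = c × s(c):
  c=4: 4 × 0.81 = 3.240
  c=5: 5 × 0.69 = 3.450
  c=6: 6 × 0.58 = 3.480
  c=7: 7 × 0.46 = 3.220
  c=8: 8 × 0.37 = 2.960
Maximum at c = 6 (3.480 fledglings).

6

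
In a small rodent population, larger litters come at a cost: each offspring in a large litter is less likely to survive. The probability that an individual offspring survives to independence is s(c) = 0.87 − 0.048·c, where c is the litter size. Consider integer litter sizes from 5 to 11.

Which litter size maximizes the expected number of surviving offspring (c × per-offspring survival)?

9

Expected surviving offspring = c × s(c):
  c=5: 5 × 0.630 = 3.150
  c=6: 6 × 0.582 = 3.492
  c=7: 7 × 0.534 = 3.738
  c=8: 8 × 0.486 = 3.888
  c=9: 9 × 0.438 = 3.942
  c=10: 10 × 0.390 = 3.900
  c=11: 11 × 0.342 = 3.762
Maximum at c = 9 (3.942 surviving offspring).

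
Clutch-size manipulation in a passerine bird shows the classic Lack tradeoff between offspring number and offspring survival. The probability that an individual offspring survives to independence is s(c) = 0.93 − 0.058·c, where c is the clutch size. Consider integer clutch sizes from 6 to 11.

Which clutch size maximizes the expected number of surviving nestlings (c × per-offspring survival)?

8

Expected surviving nestlings = c × s(c):
  c=6: 6 × 0.582 = 3.492
  c=7: 7 × 0.524 = 3.668
  c=8: 8 × 0.466 = 3.728
  c=9: 9 × 0.408 = 3.672
  c=10: 10 × 0.350 = 3.500
  c=11: 11 × 0.292 = 3.212
Maximum at c = 8 (3.728 surviving nestlings).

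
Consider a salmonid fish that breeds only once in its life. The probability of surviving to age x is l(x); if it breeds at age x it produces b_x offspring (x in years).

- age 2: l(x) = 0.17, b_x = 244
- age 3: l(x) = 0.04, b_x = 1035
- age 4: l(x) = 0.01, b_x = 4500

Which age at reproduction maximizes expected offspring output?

4

Expected offspring if breeding at age x = l(x) × b_x:
  age 2: 0.17 × 244 = 41.480
  age 3: 0.04 × 1035 = 41.400
  age 4: 0.01 × 4500 = 45.000
Maximum at age 4 (45.000).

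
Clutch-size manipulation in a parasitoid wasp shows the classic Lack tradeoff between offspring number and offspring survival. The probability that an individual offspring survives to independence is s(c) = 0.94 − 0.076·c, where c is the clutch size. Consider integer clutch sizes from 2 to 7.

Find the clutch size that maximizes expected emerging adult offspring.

6

Expected emerging adult offspring = c × s(c):
  c=2: 2 × 0.788 = 1.576
  c=3: 3 × 0.712 = 2.136
  c=4: 4 × 0.636 = 2.544
  c=5: 5 × 0.560 = 2.800
  c=6: 6 × 0.484 = 2.904
  c=7: 7 × 0.408 = 2.856
Maximum at c = 6 (2.904 emerging adult offspring).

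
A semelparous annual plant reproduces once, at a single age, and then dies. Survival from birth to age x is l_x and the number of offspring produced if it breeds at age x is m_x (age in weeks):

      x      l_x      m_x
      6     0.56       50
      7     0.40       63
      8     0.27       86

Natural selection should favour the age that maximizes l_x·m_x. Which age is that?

Expected offspring if breeding at age x = l_x × m_x:
  age 6: 0.56 × 50 = 28.000
  age 7: 0.40 × 63 = 25.200
  age 8: 0.27 × 86 = 23.220
Maximum at age 6 (28.000).

6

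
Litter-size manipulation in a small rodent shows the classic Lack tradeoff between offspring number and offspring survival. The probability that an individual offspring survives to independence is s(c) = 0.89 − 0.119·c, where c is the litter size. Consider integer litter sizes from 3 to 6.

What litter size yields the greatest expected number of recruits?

Expected recruits = c × s(c):
  c=3: 3 × 0.533 = 1.599
  c=4: 4 × 0.414 = 1.656
  c=5: 5 × 0.295 = 1.475
  c=6: 6 × 0.176 = 1.056
Maximum at c = 4 (1.656 recruits).

4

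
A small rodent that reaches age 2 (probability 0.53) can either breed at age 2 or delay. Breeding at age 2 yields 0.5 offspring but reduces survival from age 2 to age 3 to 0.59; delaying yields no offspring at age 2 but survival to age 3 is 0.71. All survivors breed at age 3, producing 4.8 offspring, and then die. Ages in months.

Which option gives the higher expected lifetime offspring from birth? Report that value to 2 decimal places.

breed at age 2: R₀ = 0.53 × (0.5 + 0.59 × 4.8) = 0.53 × 3.3320 = 1.7660
delay to age 3: R₀ = 0.53 × (0.71 × 4.8) = 0.53 × 3.4080 = 1.8062
Higher: delay to age 3 (1.8062).

1.81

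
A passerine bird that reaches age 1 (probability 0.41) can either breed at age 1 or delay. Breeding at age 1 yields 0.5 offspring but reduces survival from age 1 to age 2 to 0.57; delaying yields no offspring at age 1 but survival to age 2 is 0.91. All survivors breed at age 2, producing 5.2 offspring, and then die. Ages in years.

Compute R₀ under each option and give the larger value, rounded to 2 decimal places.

1.94

breed at age 1: R₀ = 0.41 × (0.5 + 0.57 × 5.2) = 0.41 × 3.4640 = 1.4202
delay to age 2: R₀ = 0.41 × (0.91 × 5.2) = 0.41 × 4.7320 = 1.9401
Higher: delay to age 2 (1.9401).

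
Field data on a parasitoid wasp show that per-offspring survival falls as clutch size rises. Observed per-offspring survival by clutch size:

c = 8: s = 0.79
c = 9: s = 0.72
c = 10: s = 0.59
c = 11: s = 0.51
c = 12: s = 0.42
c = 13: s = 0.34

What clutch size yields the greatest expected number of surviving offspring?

Expected surviving offspring = c × s(c):
  c=8: 8 × 0.79 = 6.320
  c=9: 9 × 0.72 = 6.480
  c=10: 10 × 0.59 = 5.900
  c=11: 11 × 0.51 = 5.610
  c=12: 12 × 0.42 = 5.040
  c=13: 13 × 0.34 = 4.420
Maximum at c = 9 (6.480 surviving offspring).

9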